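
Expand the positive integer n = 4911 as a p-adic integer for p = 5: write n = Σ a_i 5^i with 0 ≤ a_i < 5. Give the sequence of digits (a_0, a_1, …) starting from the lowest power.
(a_0, a_1, …) = (1, 2, 1, 4, 2, 1)

Repeated division by 5 gives the digits low-to-high: 4911 = 1 + 2·5^1 + 1·5^2 + 4·5^3 + 2·5^4 + 1·5^5. Digit sequence: (1, 2, 1, 4, 2, 1).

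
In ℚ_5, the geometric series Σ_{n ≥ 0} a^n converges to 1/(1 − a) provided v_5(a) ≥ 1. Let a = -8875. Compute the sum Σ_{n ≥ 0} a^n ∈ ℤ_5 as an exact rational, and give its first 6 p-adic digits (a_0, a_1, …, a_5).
Σ a^n = 1/(1 − a) = 1/8876;  first 6 digits = (1, 0, 0, 4, 0, 2)

v_5(a) = 3 ≥ 1, so the series converges in ℤ_5 to 1/(1 − a) = 1/(1 − (-8875)) = 1/8876. Expand this rational in ℤ_5: compute digits iteratively via d_i = x_i mod 5, x_{i+1} = (x_i − d_i)/5. The first 6 digits are (1, 0, 0, 4, 0, 2).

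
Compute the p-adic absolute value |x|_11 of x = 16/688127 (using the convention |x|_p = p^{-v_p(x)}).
|16/688127|_11 = 14641

Step 1 — compute v_11(x) by factoring powers of 11 out of the numerator and denominator: v_11(16/688127) = -4. Step 2 — apply |x|_p = p^{-v_p(x)} = 11^{4} = 14641.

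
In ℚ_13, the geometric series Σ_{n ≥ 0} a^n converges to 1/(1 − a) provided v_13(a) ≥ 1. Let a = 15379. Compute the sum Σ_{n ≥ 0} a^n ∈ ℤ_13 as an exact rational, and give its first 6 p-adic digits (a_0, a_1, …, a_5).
Σ a^n = 1/(1 − a) = -1/15378;  first 6 digits = (1, 0, 0, 7, 0, 0)

v_13(a) = 3 ≥ 1, so the series converges in ℤ_13 to 1/(1 − a) = 1/(1 − 15379) = -1/15378. Expand this rational in ℤ_13: compute digits iteratively via d_i = x_i mod 13, x_{i+1} = (x_i − d_i)/13. The first 6 digits are (1, 0, 0, 7, 0, 0).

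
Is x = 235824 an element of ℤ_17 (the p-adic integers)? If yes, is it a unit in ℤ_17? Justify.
x ∈ ℤ_17 but not a unit; v_17(x) = 3 > 0

ℤ_17 = {x ∈ ℚ_17 : v_17(x) ≥ 0} and ℤ_17^× = {x ∈ ℤ_17 : v_17(x) = 0}. Here v_17(235824) = v_17(num) − v_17(den) = 3; compare against these criteria.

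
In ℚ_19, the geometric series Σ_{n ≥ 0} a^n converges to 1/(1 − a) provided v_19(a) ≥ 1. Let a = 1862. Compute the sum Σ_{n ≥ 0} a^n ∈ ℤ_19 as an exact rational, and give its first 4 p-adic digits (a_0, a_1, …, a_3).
Σ a^n = 1/(1 − a) = -1/1861;  first 4 digits = (1, 3, 14, 0)

v_19(a) = 1 ≥ 1, so the series converges in ℤ_19 to 1/(1 − a) = 1/(1 − 1862) = -1/1861. Expand this rational in ℤ_19: compute digits iteratively via d_i = x_i mod 19, x_{i+1} = (x_i − d_i)/19. The first 4 digits are (1, 3, 14, 0).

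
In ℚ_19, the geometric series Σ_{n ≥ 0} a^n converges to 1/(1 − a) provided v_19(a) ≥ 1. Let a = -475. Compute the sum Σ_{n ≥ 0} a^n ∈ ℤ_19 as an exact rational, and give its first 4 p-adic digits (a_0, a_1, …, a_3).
Σ a^n = 1/(1 − a) = 1/476;  first 4 digits = (1, 13, 15, 6)

v_19(a) = 1 ≥ 1, so the series converges in ℤ_19 to 1/(1 − a) = 1/(1 − (-475)) = 1/476. Expand this rational in ℤ_19: compute digits iteratively via d_i = x_i mod 19, x_{i+1} = (x_i − d_i)/19. The first 4 digits are (1, 13, 15, 6).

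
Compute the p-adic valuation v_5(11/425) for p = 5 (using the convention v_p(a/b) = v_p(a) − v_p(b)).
v_5(11/425) = -2

Factor powers of 5 from the numerator and denominator of the reduced fraction: 11 = 5^0 · 11 and 425 = 5^2 · 17. Apply v_p(a/b) = v_p(a) − v_p(b): v_5(11/425) = 0 − 2 = -2.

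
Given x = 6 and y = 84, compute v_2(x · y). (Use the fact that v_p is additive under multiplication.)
v_2(504) = 3

v_p(x) = 1 (factor: 6 = 2^1 · 3); v_p(y) = 2 (factor: 84 = 2^2 · 21). Additivity: v_p(xy) = v_p(x) + v_p(y) = 1 + 2 = 3. (Direct check: xy = 504 = 2^3 · (63).)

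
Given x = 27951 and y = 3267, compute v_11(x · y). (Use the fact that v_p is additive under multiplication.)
v_11(91315917) = 5

v_p(x) = 3 (factor: 27951 = 11^3 · 21); v_p(y) = 2 (factor: 3267 = 11^2 · 27). Additivity: v_p(xy) = v_p(x) + v_p(y) = 3 + 2 = 5. (Direct check: xy = 91315917 = 11^5 · (567).)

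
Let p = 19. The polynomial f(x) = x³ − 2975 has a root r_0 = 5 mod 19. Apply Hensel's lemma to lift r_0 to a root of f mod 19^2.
r_1 = 43 (mod 361)

Hensel: r_{i+1} = r_i − f(r_i)/f′(r_i) mod 19^{i+2}, where f′(x) = 3x². Iterate:
  r_0 = 5 (mod 19)
  r_1 = 43 (mod 361)
Final: r = 43 with f(r) ≡ 0 mod 19^2.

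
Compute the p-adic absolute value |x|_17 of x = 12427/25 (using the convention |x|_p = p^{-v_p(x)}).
|12427/25|_17 = 1/289

Step 1 — compute v_17(x) by factoring powers of 17 out of the numerator and denominator: v_17(12427/25) = 2. Step 2 — apply |x|_p = p^{-v_p(x)} = 17^{-2} = 1/289.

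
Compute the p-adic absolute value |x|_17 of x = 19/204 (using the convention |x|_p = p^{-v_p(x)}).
|19/204|_17 = 17

Step 1 — compute v_17(x) by factoring powers of 17 out of the numerator and denominator: v_17(19/204) = -1. Step 2 — apply |x|_p = p^{-v_p(x)} = 17^{1} = 17.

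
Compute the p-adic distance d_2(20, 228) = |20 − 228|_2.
d_2(20, 228) = 1/16

Step 1 — x − y = 20 − 228 = -208. Step 2 — v_2(-208) = 4 (factor: -208 = −(2^4 · 13); the sign does not affect v_p). Step 3 — |x − y|_2 = 2^{-4} = 1/16.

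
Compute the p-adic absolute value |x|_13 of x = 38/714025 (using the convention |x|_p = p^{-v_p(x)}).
|38/714025|_13 = 28561

Step 1 — compute v_13(x) by factoring powers of 13 out of the numerator and denominator: v_13(38/714025) = -4. Step 2 — apply |x|_p = p^{-v_p(x)} = 13^{4} = 28561.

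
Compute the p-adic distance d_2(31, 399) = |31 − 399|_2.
d_2(31, 399) = 1/16

Step 1 — x − y = 31 − 399 = -368. Step 2 — v_2(-368) = 4 (factor: -368 = −(2^4 · 23); the sign does not affect v_p). Step 3 — |x − y|_2 = 2^{-4} = 1/16.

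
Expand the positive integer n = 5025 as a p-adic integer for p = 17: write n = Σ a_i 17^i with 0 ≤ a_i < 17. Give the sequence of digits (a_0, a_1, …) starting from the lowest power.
(a_0, a_1, …) = (10, 6, 0, 1)

Repeated division by 17 gives the digits low-to-high: 5025 = 10 + 6·17^1 + 1·17^3. Digit sequence: (10, 6, 0, 1).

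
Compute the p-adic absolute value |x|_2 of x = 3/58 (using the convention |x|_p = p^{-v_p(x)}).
|3/58|_2 = 2

Step 1 — compute v_2(x) by factoring powers of 2 out of the numerator and denominator: v_2(3/58) = -1. Step 2 — apply |x|_p = p^{-v_p(x)} = 2^{1} = 2.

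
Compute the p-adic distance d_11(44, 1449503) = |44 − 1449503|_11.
d_11(44, 1449503) = 1/161051

Step 1 — x − y = 44 − 1449503 = -1449459. Step 2 — v_11(-1449459) = 5 (factor: -1449459 = −(11^5 · 9); the sign does not affect v_p). Step 3 — |x − y|_11 = 11^{-5} = 1/161051.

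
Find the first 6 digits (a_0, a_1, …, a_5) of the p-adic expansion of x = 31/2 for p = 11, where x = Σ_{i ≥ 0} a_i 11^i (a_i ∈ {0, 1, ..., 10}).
(a_0, …, a_5) = (10, 6, 5, 5, 5, 5)

v_11(31/2) = 0 (numerator and denominator both coprime to 11), so x ∈ ℤ_11^×. Compute digits iteratively via a_i = x_i mod 11, x_{i+1} = (x_i − a_i)/11, with x_0 = x:
  x_0 = 31/2;  a_0 = 10;  x_1 = (x_0 − 10)/11 = 1/2
  x_1 = 1/2;  a_1 = 6;  x_2 = (x_1 − 6)/11 = -1/2
  x_2 = -1/2;  a_2 = 5;  x_3 = (x_2 − 5)/11 = -1/2
  x_3 = -1/2;  a_3 = 5;  x_4 = (x_3 − 5)/11 = -1/2
  x_4 = -1/2;  a_4 = 5;  x_5 = (x_4 − 5)/11 = -1/2
  x_5 = -1/2;  a_5 = 5;  x_6 = (x_5 − 5)/11 = -1/2
Digits: (10, 6, 5, 5, 5, 5).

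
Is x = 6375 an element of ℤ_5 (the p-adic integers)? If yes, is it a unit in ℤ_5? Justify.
x ∈ ℤ_5 but not a unit; v_5(x) = 3 > 0

ℤ_5 = {x ∈ ℚ_5 : v_5(x) ≥ 0} and ℤ_5^× = {x ∈ ℤ_5 : v_5(x) = 0}. Here v_5(6375) = v_5(num) − v_5(den) = 3; compare against these criteria.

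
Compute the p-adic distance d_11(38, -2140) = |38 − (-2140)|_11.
d_11(38, -2140) = 1/121

Step 1 — x − y = 38 − (-2140) = 2178. Step 2 — v_11(2178) = 2 (factor: 2178 = (11^2 · 18); the sign does not affect v_p). Step 3 — |x − y|_11 = 11^{-2} = 1/121.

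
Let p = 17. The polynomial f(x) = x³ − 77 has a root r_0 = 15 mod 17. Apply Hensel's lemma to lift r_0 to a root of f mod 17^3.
r_2 = 559 (mod 4913)

Hensel: r_{i+1} = r_i − f(r_i)/f′(r_i) mod 17^{i+2}, where f′(x) = 3x². Iterate:
  r_0 = 15 (mod 17)
  r_1 = 270 (mod 289)
  r_2 = 559 (mod 4913)
Final: r = 559 with f(r) ≡ 0 mod 17^3.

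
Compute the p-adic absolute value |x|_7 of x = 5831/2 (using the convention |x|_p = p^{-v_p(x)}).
|5831/2|_7 = 1/343

Step 1 — compute v_7(x) by factoring powers of 7 out of the numerator and denominator: v_7(5831/2) = 3. Step 2 — apply |x|_p = p^{-v_p(x)} = 7^{-3} = 1/343.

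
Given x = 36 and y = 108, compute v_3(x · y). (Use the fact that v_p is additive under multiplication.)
v_3(3888) = 5

v_p(x) = 2 (factor: 36 = 3^2 · 4); v_p(y) = 3 (factor: 108 = 3^3 · 4). Additivity: v_p(xy) = v_p(x) + v_p(y) = 2 + 3 = 5. (Direct check: xy = 3888 = 3^5 · (16).)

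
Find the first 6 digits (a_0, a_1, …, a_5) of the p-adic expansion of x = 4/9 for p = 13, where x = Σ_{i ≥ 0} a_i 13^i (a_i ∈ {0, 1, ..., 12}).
(a_0, …, a_5) = (12, 2, 7, 11, 2, 7)

v_13(4/9) = 0 (numerator and denominator both coprime to 13), so x ∈ ℤ_13^×. Compute digits iteratively via a_i = x_i mod 13, x_{i+1} = (x_i − a_i)/13, with x_0 = x:
  x_0 = 4/9;  a_0 = 12;  x_1 = (x_0 − 12)/13 = -8/9
  x_1 = -8/9;  a_1 = 2;  x_2 = (x_1 − 2)/13 = -2/9
  x_2 = -2/9;  a_2 = 7;  x_3 = (x_2 − 7)/13 = -5/9
  x_3 = -5/9;  a_3 = 11;  x_4 = (x_3 − 11)/13 = -8/9
  x_4 = -8/9;  a_4 = 2;  x_5 = (x_4 − 2)/13 = -2/9
  x_5 = -2/9;  a_5 = 7;  x_6 = (x_5 − 7)/13 = -5/9
Digits: (12, 2, 7, 11, 2, 7).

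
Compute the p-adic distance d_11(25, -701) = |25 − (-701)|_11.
d_11(25, -701) = 1/121

Step 1 — x − y = 25 − (-701) = 726. Step 2 — v_11(726) = 2 (factor: 726 = (11^2 · 6); the sign does not affect v_p). Step 3 — |x − y|_11 = 11^{-2} = 1/121.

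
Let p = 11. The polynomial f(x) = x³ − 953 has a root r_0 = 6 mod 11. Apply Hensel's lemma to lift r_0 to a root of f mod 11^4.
r_3 = 1271 (mod 14641)

Hensel: r_{i+1} = r_i − f(r_i)/f′(r_i) mod 11^{i+2}, where f′(x) = 3x². Iterate:
  r_0 = 6 (mod 11)
  r_1 = 61 (mod 121)
  r_2 = 1271 (mod 1331)
  r_3 = 1271 (mod 14641)
Final: r = 1271 with f(r) ≡ 0 mod 11^4.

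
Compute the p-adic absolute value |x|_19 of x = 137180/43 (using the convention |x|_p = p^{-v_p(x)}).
|137180/43|_19 = 1/6859

Step 1 — compute v_19(x) by factoring powers of 19 out of the numerator and denominator: v_19(137180/43) = 3. Step 2 — apply |x|_p = p^{-v_p(x)} = 19^{-3} = 1/6859.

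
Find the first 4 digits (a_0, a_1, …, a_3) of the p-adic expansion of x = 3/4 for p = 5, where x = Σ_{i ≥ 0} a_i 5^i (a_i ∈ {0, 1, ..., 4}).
(a_0, …, a_3) = (2, 1, 1, 1)

v_5(3/4) = 0 (numerator and denominator both coprime to 5), so x ∈ ℤ_5^×. Compute digits iteratively via a_i = x_i mod 5, x_{i+1} = (x_i − a_i)/5, with x_0 = x:
  x_0 = 3/4;  a_0 = 2;  x_1 = (x_0 − 2)/5 = -1/4
  x_1 = -1/4;  a_1 = 1;  x_2 = (x_1 − 1)/5 = -1/4
  x_2 = -1/4;  a_2 = 1;  x_3 = (x_2 − 1)/5 = -1/4
  x_3 = -1/4;  a_3 = 1;  x_4 = (x_3 − 1)/5 = -1/4
Digits: (2, 1, 1, 1).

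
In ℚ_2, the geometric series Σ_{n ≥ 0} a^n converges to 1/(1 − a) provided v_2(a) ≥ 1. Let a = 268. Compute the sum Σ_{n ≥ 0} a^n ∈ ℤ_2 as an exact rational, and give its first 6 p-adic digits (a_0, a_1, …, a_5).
Σ a^n = 1/(1 − a) = -1/267;  first 6 digits = (1, 0, 1, 1, 1, 0)

v_2(a) = 2 ≥ 1, so the series converges in ℤ_2 to 1/(1 − a) = 1/(1 − 268) = -1/267. Expand this rational in ℤ_2: compute digits iteratively via d_i = x_i mod 2, x_{i+1} = (x_i − d_i)/2. The first 6 digits are (1, 0, 1, 1, 1, 0).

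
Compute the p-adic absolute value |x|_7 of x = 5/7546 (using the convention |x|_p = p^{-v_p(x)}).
|5/7546|_7 = 343

Step 1 — compute v_7(x) by factoring powers of 7 out of the numerator and denominator: v_7(5/7546) = -3. Step 2 — apply |x|_p = p^{-v_p(x)} = 7^{3} = 343.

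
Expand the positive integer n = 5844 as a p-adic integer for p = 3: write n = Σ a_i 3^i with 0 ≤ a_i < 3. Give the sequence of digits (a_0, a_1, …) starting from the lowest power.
(a_0, a_1, …) = (0, 1, 1, 0, 0, 0, 2, 2)

Repeated division by 3 gives the digits low-to-high: 5844 = 1·3^1 + 1·3^2 + 2·3^6 + 2·3^7. Digit sequence: (0, 1, 1, 0, 0, 0, 2, 2).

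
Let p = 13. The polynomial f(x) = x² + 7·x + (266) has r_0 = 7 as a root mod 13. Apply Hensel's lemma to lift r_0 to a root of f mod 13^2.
r_1 = 46 (mod 169)

Hensel: r_{i+1} = r_i − f(r_i)·(f′(r_i))^{-1} mod 13^{i+2}, f′(x) = 2x + 7. Iterate:
  r_0 = 7 (mod 13)
  r_1 = 46 (mod 169)
Final: r = 46 satisfies f(r) ≡ 0 mod 13^2.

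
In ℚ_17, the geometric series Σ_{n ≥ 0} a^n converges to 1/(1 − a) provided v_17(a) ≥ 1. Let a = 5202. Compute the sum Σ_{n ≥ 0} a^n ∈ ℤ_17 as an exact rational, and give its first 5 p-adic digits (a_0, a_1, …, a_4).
Σ a^n = 1/(1 − a) = -1/5201;  first 5 digits = (1, 0, 1, 1, 1)

v_17(a) = 2 ≥ 1, so the series converges in ℤ_17 to 1/(1 − a) = 1/(1 − 5202) = -1/5201. Expand this rational in ℤ_17: compute digits iteratively via d_i = x_i mod 17, x_{i+1} = (x_i − d_i)/17. The first 5 digits are (1, 0, 1, 1, 1).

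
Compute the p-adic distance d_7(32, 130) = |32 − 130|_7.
d_7(32, 130) = 1/49

Step 1 — x − y = 32 − 130 = -98. Step 2 — v_7(-98) = 2 (factor: -98 = −(7^2 · 2); the sign does not affect v_p). Step 3 — |x − y|_7 = 7^{-2} = 1/49.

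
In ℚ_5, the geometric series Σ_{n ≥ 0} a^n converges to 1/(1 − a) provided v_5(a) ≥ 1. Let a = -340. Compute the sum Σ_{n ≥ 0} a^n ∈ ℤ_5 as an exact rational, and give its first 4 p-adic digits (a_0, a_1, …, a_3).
Σ a^n = 1/(1 − a) = 1/341;  first 4 digits = (1, 2, 0, 0)

v_5(a) = 1 ≥ 1, so the series converges in ℤ_5 to 1/(1 − a) = 1/(1 − (-340)) = 1/341. Expand this rational in ℤ_5: compute digits iteratively via d_i = x_i mod 5, x_{i+1} = (x_i − d_i)/5. The first 4 digits are (1, 2, 0, 0).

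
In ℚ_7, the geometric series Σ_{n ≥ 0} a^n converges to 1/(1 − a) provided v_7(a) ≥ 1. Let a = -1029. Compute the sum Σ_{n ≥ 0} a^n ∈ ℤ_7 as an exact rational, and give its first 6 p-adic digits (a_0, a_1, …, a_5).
Σ a^n = 1/(1 − a) = 1/1030;  first 6 digits = (1, 0, 0, 4, 6, 6)

v_7(a) = 3 ≥ 1, so the series converges in ℤ_7 to 1/(1 − a) = 1/(1 − (-1029)) = 1/1030. Expand this rational in ℤ_7: compute digits iteratively via d_i = x_i mod 7, x_{i+1} = (x_i − d_i)/7. The first 6 digits are (1, 0, 0, 4, 6, 6).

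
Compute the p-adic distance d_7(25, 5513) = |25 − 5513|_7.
d_7(25, 5513) = 1/343

Step 1 — x − y = 25 − 5513 = -5488. Step 2 — v_7(-5488) = 3 (factor: -5488 = −(7^3 · 16); the sign does not affect v_p). Step 3 — |x − y|_7 = 7^{-3} = 1/343.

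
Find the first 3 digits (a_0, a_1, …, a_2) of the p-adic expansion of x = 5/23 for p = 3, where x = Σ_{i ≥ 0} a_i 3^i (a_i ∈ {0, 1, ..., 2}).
(a_0, …, a_2) = (1, 0, 2)

v_3(5/23) = 0 (numerator and denominator both coprime to 3), so x ∈ ℤ_3^×. Compute digits iteratively via a_i = x_i mod 3, x_{i+1} = (x_i − a_i)/3, with x_0 = x:
  x_0 = 5/23;  a_0 = 1;  x_1 = (x_0 − 1)/3 = -6/23
  x_1 = -6/23;  a_1 = 0;  x_2 = (x_1 − 0)/3 = -2/23
  x_2 = -2/23;  a_2 = 2;  x_3 = (x_2 − 2)/3 = -16/23
Digits: (1, 0, 2).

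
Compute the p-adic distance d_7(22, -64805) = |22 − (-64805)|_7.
d_7(22, -64805) = 1/2401

Step 1 — x − y = 22 − (-64805) = 64827. Step 2 — v_7(64827) = 4 (factor: 64827 = (7^4 · 27); the sign does not affect v_p). Step 3 — |x − y|_7 = 7^{-4} = 1/2401.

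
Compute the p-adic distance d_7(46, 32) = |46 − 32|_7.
d_7(46, 32) = 1/7

Step 1 — x − y = 46 − 32 = 14. Step 2 — v_7(14) = 1 (factor: 14 = (7^1 · 2); the sign does not affect v_p). Step 3 — |x − y|_7 = 7^{-1} = 1/7.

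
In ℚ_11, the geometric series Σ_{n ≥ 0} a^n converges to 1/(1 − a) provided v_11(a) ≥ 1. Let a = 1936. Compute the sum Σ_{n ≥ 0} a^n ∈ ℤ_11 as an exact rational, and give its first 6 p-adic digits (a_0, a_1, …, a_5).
Σ a^n = 1/(1 − a) = -1/1935;  first 6 digits = (1, 0, 5, 1, 3, 1)

v_11(a) = 2 ≥ 1, so the series converges in ℤ_11 to 1/(1 − a) = 1/(1 − 1936) = -1/1935. Expand this rational in ℤ_11: compute digits iteratively via d_i = x_i mod 11, x_{i+1} = (x_i − d_i)/11. The first 6 digits are (1, 0, 5, 1, 3, 1).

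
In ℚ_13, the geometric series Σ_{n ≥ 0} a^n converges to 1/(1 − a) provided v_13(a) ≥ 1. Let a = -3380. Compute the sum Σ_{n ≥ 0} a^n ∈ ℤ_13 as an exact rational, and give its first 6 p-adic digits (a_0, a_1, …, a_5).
Σ a^n = 1/(1 − a) = 1/3381;  first 6 digits = (1, 0, 6, 11, 9, 4)

v_13(a) = 2 ≥ 1, so the series converges in ℤ_13 to 1/(1 − a) = 1/(1 − (-3380)) = 1/3381. Expand this rational in ℤ_13: compute digits iteratively via d_i = x_i mod 13, x_{i+1} = (x_i − d_i)/13. The first 6 digits are (1, 0, 6, 11, 9, 4).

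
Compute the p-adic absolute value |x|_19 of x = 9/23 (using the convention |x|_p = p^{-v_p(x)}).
|9/23|_19 = 1

Step 1 — compute v_19(x) by factoring powers of 19 out of the numerator and denominator: v_19(9/23) = 0. Step 2 — apply |x|_p = p^{-v_p(x)} = 19^{0} = 1.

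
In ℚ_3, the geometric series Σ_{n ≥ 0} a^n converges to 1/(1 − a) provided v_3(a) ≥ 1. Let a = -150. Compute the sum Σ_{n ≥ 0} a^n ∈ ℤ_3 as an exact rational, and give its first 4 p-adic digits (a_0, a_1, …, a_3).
Σ a^n = 1/(1 − a) = 1/151;  first 4 digits = (1, 1, 2, 0)

v_3(a) = 1 ≥ 1, so the series converges in ℤ_3 to 1/(1 − a) = 1/(1 − (-150)) = 1/151. Expand this rational in ℤ_3: compute digits iteratively via d_i = x_i mod 3, x_{i+1} = (x_i − d_i)/3. The first 4 digits are (1, 1, 2, 0).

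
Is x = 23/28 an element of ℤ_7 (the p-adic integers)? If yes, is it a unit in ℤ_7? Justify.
x ∉ ℤ_7 (v_7(x) = -1 < 0)

ℤ_7 = {x ∈ ℚ_7 : v_7(x) ≥ 0} and ℤ_7^× = {x ∈ ℤ_7 : v_7(x) = 0}. Here v_7(23/28) = v_7(num) − v_7(den) = -1; compare against these criteria.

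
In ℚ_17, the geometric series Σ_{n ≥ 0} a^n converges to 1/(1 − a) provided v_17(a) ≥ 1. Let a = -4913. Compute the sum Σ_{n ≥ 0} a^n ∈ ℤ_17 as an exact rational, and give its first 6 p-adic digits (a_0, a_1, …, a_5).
Σ a^n = 1/(1 − a) = 1/4914;  first 6 digits = (1, 0, 0, 16, 16, 16)

v_17(a) = 3 ≥ 1, so the series converges in ℤ_17 to 1/(1 − a) = 1/(1 − (-4913)) = 1/4914. Expand this rational in ℤ_17: compute digits iteratively via d_i = x_i mod 17, x_{i+1} = (x_i − d_i)/17. The first 6 digits are (1, 0, 0, 16, 16, 16).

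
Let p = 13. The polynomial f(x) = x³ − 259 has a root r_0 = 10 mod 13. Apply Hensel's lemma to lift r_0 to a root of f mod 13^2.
r_1 = 114 (mod 169)

Hensel: r_{i+1} = r_i − f(r_i)/f′(r_i) mod 13^{i+2}, where f′(x) = 3x². Iterate:
  r_0 = 10 (mod 13)
  r_1 = 114 (mod 169)
Final: r = 114 with f(r) ≡ 0 mod 13^2.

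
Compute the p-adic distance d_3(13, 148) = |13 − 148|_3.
d_3(13, 148) = 1/27

Step 1 — x − y = 13 − 148 = -135. Step 2 — v_3(-135) = 3 (factor: -135 = −(3^3 · 5); the sign does not affect v_p). Step 3 — |x − y|_3 = 3^{-3} = 1/27.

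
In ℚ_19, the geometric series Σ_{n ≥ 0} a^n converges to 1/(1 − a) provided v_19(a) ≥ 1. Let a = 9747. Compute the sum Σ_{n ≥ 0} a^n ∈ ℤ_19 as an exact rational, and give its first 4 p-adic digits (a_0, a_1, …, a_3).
Σ a^n = 1/(1 − a) = -1/9746;  first 4 digits = (1, 0, 8, 1)

v_19(a) = 2 ≥ 1, so the series converges in ℤ_19 to 1/(1 − a) = 1/(1 − 9747) = -1/9746. Expand this rational in ℤ_19: compute digits iteratively via d_i = x_i mod 19, x_{i+1} = (x_i − d_i)/19. The first 4 digits are (1, 0, 8, 1).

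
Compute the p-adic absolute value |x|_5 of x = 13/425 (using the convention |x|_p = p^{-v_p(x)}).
|13/425|_5 = 25

Step 1 — compute v_5(x) by factoring powers of 5 out of the numerator and denominator: v_5(13/425) = -2. Step 2 — apply |x|_p = p^{-v_p(x)} = 5^{2} = 25.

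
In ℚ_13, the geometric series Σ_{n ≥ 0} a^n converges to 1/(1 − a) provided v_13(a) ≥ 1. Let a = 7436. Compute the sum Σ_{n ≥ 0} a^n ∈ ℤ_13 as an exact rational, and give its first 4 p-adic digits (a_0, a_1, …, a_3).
Σ a^n = 1/(1 − a) = -1/7435;  first 4 digits = (1, 0, 5, 3)

v_13(a) = 2 ≥ 1, so the series converges in ℤ_13 to 1/(1 − a) = 1/(1 − 7436) = -1/7435. Expand this rational in ℤ_13: compute digits iteratively via d_i = x_i mod 13, x_{i+1} = (x_i − d_i)/13. The first 4 digits are (1, 0, 5, 3).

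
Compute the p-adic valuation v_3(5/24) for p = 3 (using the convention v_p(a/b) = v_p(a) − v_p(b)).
v_3(5/24) = -1

Factor powers of 3 from the numerator and denominator of the reduced fraction: 5 = 3^0 · 5 and 24 = 3^1 · 8. Apply v_p(a/b) = v_p(a) − v_p(b): v_3(5/24) = 0 − 1 = -1.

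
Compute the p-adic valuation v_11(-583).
v_11(-583) = 1

v_11(n) is the largest exponent k such that 11^k divides n. Factor out: -583 = -11^1 · 53. (Sign doesn't affect v_p.) So v_11(-583) = 1.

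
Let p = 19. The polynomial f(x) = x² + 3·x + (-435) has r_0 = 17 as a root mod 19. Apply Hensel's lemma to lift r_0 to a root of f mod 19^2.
r_1 = 283 (mod 361)

Hensel: r_{i+1} = r_i − f(r_i)·(f′(r_i))^{-1} mod 19^{i+2}, f′(x) = 2x + 3. Iterate:
  r_0 = 17 (mod 19)
  r_1 = 283 (mod 361)
Final: r = 283 satisfies f(r) ≡ 0 mod 19^2.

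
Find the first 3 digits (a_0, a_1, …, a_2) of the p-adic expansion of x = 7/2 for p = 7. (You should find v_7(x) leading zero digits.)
(a_0, …, a_2) = (0, 4, 3)

v_7(7/2) = 1, so a_0 = ... = a_0 = 0. Factor out: x = 7^1 · u with u = 1/2 a unit in ℤ_7. Expand u iteratively via a_{v+i} = u_i mod 7, u_{i+1} = (u_i − a_{v+i})/7:
  u_0 = 1/2;  a_1 = 4;  u_1 = (u_0 − 4)/7 = -1/2
  u_1 = -1/2;  a_2 = 3;  u_2 = (u_1 − 3)/7 = -1/2
Digits: (0, 4, 3).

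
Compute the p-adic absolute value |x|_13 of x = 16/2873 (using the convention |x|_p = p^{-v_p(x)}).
|16/2873|_13 = 169

Step 1 — compute v_13(x) by factoring powers of 13 out of the numerator and denominator: v_13(16/2873) = -2. Step 2 — apply |x|_p = p^{-v_p(x)} = 13^{2} = 169.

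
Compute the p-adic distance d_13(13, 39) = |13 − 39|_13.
d_13(13, 39) = 1/13

Step 1 — x − y = 13 − 39 = -26. Step 2 — v_13(-26) = 1 (factor: -26 = −(13^1 · 2); the sign does not affect v_p). Step 3 — |x − y|_13 = 13^{-1} = 1/13.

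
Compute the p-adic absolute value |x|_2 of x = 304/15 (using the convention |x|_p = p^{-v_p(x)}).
|304/15|_2 = 1/16

Step 1 — compute v_2(x) by factoring powers of 2 out of the numerator and denominator: v_2(304/15) = 4. Step 2 — apply |x|_p = p^{-v_p(x)} = 2^{-4} = 1/16.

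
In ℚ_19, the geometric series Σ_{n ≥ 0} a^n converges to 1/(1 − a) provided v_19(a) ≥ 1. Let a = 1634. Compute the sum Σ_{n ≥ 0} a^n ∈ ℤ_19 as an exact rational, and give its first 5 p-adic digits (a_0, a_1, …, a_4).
Σ a^n = 1/(1 − a) = -1/1633;  first 5 digits = (1, 10, 9, 2, 6)

v_19(a) = 1 ≥ 1, so the series converges in ℤ_19 to 1/(1 − a) = 1/(1 − 1634) = -1/1633. Expand this rational in ℤ_19: compute digits iteratively via d_i = x_i mod 19, x_{i+1} = (x_i − d_i)/19. The first 5 digits are (1, 10, 9, 2, 6).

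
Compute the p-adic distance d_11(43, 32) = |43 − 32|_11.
d_11(43, 32) = 1/11

Step 1 — x − y = 43 − 32 = 11. Step 2 — v_11(11) = 1 (factor: 11 = (11^1 · 1); the sign does not affect v_p). Step 3 — |x − y|_11 = 11^{-1} = 1/11.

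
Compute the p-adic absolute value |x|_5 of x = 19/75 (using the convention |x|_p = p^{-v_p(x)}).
|19/75|_5 = 25

Step 1 — compute v_5(x) by factoring powers of 5 out of the numerator and denominator: v_5(19/75) = -2. Step 2 — apply |x|_p = p^{-v_p(x)} = 5^{2} = 25.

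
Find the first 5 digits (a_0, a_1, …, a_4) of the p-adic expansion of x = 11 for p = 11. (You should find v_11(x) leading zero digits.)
(a_0, …, a_4) = (0, 1, 0, 0, 0)

v_11(11) = 1, so a_0 = ... = a_0 = 0. Factor out: x = 11^1 · u with u = 1 a unit in ℤ_11. Expand u iteratively via a_{v+i} = u_i mod 11, u_{i+1} = (u_i − a_{v+i})/11:
  u_0 = 1;  a_1 = 1;  u_1 = (u_0 − 1)/11 = 0
  u_1 = 0;  a_2 = 0;  u_2 = (u_1 − 0)/11 = 0
  u_2 = 0;  a_3 = 0;  u_3 = (u_2 − 0)/11 = 0
  u_3 = 0;  a_4 = 0;  u_4 = (u_3 − 0)/11 = 0
Digits: (0, 1, 0, 0, 0).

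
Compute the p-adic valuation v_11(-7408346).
v_11(-7408346) = 5

v_11(n) is the largest exponent k such that 11^k divides n. Factor out: -7408346 = -11^5 · 46. (Sign doesn't affect v_p.) So v_11(-7408346) = 5.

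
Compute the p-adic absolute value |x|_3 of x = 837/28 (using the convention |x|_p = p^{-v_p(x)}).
|837/28|_3 = 1/27

Step 1 — compute v_3(x) by factoring powers of 3 out of the numerator and denominator: v_3(837/28) = 3. Step 2 — apply |x|_p = p^{-v_p(x)} = 3^{-3} = 1/27.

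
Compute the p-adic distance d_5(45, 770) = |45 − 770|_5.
d_5(45, 770) = 1/25

Step 1 — x − y = 45 − 770 = -725. Step 2 — v_5(-725) = 2 (factor: -725 = −(5^2 · 29); the sign does not affect v_p). Step 3 — |x − y|_5 = 5^{-2} = 1/25.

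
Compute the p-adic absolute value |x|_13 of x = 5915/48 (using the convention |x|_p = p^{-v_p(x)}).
|5915/48|_13 = 1/169

Step 1 — compute v_13(x) by factoring powers of 13 out of the numerator and denominator: v_13(5915/48) = 2. Step 2 — apply |x|_p = p^{-v_p(x)} = 13^{-2} = 1/169.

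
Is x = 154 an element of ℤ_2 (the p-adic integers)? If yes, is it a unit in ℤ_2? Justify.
x ∈ ℤ_2 but not a unit; v_2(x) = 1 > 0

ℤ_2 = {x ∈ ℚ_2 : v_2(x) ≥ 0} and ℤ_2^× = {x ∈ ℤ_2 : v_2(x) = 0}. Here v_2(154) = v_2(num) − v_2(den) = 1; compare against these criteria.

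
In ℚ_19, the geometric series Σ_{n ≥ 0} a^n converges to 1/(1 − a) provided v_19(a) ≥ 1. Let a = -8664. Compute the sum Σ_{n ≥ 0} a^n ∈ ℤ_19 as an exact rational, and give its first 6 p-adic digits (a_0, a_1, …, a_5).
Σ a^n = 1/(1 − a) = 1/8665;  first 6 digits = (1, 0, 14, 17, 5, 11)

v_19(a) = 2 ≥ 1, so the series converges in ℤ_19 to 1/(1 − a) = 1/(1 − (-8664)) = 1/8665. Expand this rational in ℤ_19: compute digits iteratively via d_i = x_i mod 19, x_{i+1} = (x_i − d_i)/19. The first 6 digits are (1, 0, 14, 17, 5, 11).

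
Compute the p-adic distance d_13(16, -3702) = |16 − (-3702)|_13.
d_13(16, -3702) = 1/169

Step 1 — x − y = 16 − (-3702) = 3718. Step 2 — v_13(3718) = 2 (factor: 3718 = (13^2 · 22); the sign does not affect v_p). Step 3 — |x − y|_13 = 13^{-2} = 1/169.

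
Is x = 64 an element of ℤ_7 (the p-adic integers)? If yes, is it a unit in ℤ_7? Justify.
x ∈ ℤ_7^× (unit); v_7(x) = 0

ℤ_7 = {x ∈ ℚ_7 : v_7(x) ≥ 0} and ℤ_7^× = {x ∈ ℤ_7 : v_7(x) = 0}. Here v_7(64) = v_7(num) − v_7(den) = 0; compare against these criteria.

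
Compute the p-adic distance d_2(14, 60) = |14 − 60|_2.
d_2(14, 60) = 1/2

Step 1 — x − y = 14 − 60 = -46. Step 2 — v_2(-46) = 1 (factor: -46 = −(2^1 · 23); the sign does not affect v_p). Step 3 — |x − y|_2 = 2^{-1} = 1/2.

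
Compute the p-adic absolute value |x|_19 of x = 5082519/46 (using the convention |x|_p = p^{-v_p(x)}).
|5082519/46|_19 = 1/130321

Step 1 — compute v_19(x) by factoring powers of 19 out of the numerator and denominator: v_19(5082519/46) = 4. Step 2 — apply |x|_p = p^{-v_p(x)} = 19^{-4} = 1/130321.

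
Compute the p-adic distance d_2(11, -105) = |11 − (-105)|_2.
d_2(11, -105) = 1/4

Step 1 — x − y = 11 − (-105) = 116. Step 2 — v_2(116) = 2 (factor: 116 = (2^2 · 29); the sign does not affect v_p). Step 3 — |x − y|_2 = 2^{-2} = 1/4.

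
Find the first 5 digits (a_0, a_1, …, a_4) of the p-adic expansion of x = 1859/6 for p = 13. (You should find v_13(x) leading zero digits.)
(a_0, …, a_4) = (0, 0, 4, 2, 2)

v_13(1859/6) = 2, so a_0 = ... = a_1 = 0. Factor out: x = 13^2 · u with u = 11/6 a unit in ℤ_13. Expand u iteratively via a_{v+i} = u_i mod 13, u_{i+1} = (u_i − a_{v+i})/13:
  u_0 = 11/6;  a_2 = 4;  u_1 = (u_0 − 4)/13 = -1/6
  u_1 = -1/6;  a_3 = 2;  u_2 = (u_1 − 2)/13 = -1/6
  u_2 = -1/6;  a_4 = 2;  u_3 = (u_2 − 2)/13 = -1/6
Digits: (0, 0, 4, 2, 2).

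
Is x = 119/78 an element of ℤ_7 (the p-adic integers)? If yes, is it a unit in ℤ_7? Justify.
x ∈ ℤ_7 but not a unit; v_7(x) = 1 > 0

ℤ_7 = {x ∈ ℚ_7 : v_7(x) ≥ 0} and ℤ_7^× = {x ∈ ℤ_7 : v_7(x) = 0}. Here v_7(119/78) = v_7(num) − v_7(den) = 1; compare against these criteria.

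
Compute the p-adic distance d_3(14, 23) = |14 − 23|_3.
d_3(14, 23) = 1/9

Step 1 — x − y = 14 − 23 = -9. Step 2 — v_3(-9) = 2 (factor: -9 = −(3^2 · 1); the sign does not affect v_p). Step 3 — |x − y|_3 = 3^{-2} = 1/9.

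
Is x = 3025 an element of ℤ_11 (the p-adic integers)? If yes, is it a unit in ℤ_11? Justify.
x ∈ ℤ_11 but not a unit; v_11(x) = 2 > 0

ℤ_11 = {x ∈ ℚ_11 : v_11(x) ≥ 0} and ℤ_11^× = {x ∈ ℤ_11 : v_11(x) = 0}. Here v_11(3025) = v_11(num) − v_11(den) = 2; compare against these criteria.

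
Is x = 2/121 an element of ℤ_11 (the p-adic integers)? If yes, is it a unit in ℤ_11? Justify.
x ∉ ℤ_11 (v_11(x) = -2 < 0)

ℤ_11 = {x ∈ ℚ_11 : v_11(x) ≥ 0} and ℤ_11^× = {x ∈ ℤ_11 : v_11(x) = 0}. Here v_11(2/121) = v_11(num) − v_11(den) = -2; compare against these criteria.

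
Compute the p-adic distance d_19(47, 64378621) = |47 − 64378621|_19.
d_19(47, 64378621) = 1/2476099

Step 1 — x − y = 47 − 64378621 = -64378574. Step 2 — v_19(-64378574) = 5 (factor: -64378574 = −(19^5 · 26); the sign does not affect v_p). Step 3 — |x − y|_19 = 19^{-5} = 1/2476099.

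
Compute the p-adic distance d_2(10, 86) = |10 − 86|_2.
d_2(10, 86) = 1/4

Step 1 — x − y = 10 − 86 = -76. Step 2 — v_2(-76) = 2 (factor: -76 = −(2^2 · 19); the sign does not affect v_p). Step 3 — |x − y|_2 = 2^{-2} = 1/4.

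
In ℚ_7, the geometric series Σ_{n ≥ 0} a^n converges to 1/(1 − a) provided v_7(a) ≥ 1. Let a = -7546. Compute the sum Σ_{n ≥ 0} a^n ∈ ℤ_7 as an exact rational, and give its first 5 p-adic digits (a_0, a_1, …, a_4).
Σ a^n = 1/(1 − a) = 1/7547;  first 5 digits = (1, 0, 0, 6, 3)

v_7(a) = 3 ≥ 1, so the series converges in ℤ_7 to 1/(1 − a) = 1/(1 − (-7546)) = 1/7547. Expand this rational in ℤ_7: compute digits iteratively via d_i = x_i mod 7, x_{i+1} = (x_i − d_i)/7. The first 5 digits are (1, 0, 0, 6, 3).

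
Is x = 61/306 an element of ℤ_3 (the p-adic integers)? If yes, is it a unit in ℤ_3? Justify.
x ∉ ℤ_3 (v_3(x) = -2 < 0)

ℤ_3 = {x ∈ ℚ_3 : v_3(x) ≥ 0} and ℤ_3^× = {x ∈ ℤ_3 : v_3(x) = 0}. Here v_3(61/306) = v_3(num) − v_3(den) = -2; compare against these criteria.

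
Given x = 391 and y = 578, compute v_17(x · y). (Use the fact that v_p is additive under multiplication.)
v_17(225998) = 3

v_p(x) = 1 (factor: 391 = 17^1 · 23); v_p(y) = 2 (factor: 578 = 17^2 · 2). Additivity: v_p(xy) = v_p(x) + v_p(y) = 1 + 2 = 3. (Direct check: xy = 225998 = 17^3 · (46).)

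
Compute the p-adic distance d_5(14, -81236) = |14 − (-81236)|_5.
d_5(14, -81236) = 1/3125

Step 1 — x − y = 14 − (-81236) = 81250. Step 2 — v_5(81250) = 5 (factor: 81250 = (5^5 · 26); the sign does not affect v_p). Step 3 — |x − y|_5 = 5^{-5} = 1/3125.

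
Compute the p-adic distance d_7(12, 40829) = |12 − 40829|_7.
d_7(12, 40829) = 1/2401

Step 1 — x − y = 12 − 40829 = -40817. Step 2 — v_7(-40817) = 4 (factor: -40817 = −(7^4 · 17); the sign does not affect v_p). Step 3 — |x − y|_7 = 7^{-4} = 1/2401.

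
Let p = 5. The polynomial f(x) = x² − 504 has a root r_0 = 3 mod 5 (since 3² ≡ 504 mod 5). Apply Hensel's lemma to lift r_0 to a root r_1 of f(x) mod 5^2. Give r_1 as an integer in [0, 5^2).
r_1 = 23 (mod 25)

Hensel's recurrence: r_{i+1} = r_i − f(r_i)·(f′(r_i))^{-1} mod 5^{i+2}, with f′(x) = 2x. Iterate:
  r_0 = 3 (mod 5)
  r_1 = 23 (mod 25)
Final: r_1 = 23, and one checks f(r_1) ≡ 0 mod 5^2.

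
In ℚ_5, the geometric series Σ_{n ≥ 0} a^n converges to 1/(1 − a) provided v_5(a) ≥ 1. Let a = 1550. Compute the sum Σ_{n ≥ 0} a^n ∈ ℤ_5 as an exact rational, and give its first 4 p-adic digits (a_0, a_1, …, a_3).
Σ a^n = 1/(1 − a) = -1/1549;  first 4 digits = (1, 0, 2, 2)

v_5(a) = 2 ≥ 1, so the series converges in ℤ_5 to 1/(1 − a) = 1/(1 − 1550) = -1/1549. Expand this rational in ℤ_5: compute digits iteratively via d_i = x_i mod 5, x_{i+1} = (x_i − d_i)/5. The first 4 digits are (1, 0, 2, 2).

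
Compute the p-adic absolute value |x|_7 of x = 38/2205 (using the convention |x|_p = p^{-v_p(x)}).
|38/2205|_7 = 49

Step 1 — compute v_7(x) by factoring powers of 7 out of the numerator and denominator: v_7(38/2205) = -2. Step 2 — apply |x|_p = p^{-v_p(x)} = 7^{2} = 49.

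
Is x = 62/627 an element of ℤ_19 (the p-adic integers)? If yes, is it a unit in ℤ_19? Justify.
x ∉ ℤ_19 (v_19(x) = -1 < 0)

ℤ_19 = {x ∈ ℚ_19 : v_19(x) ≥ 0} and ℤ_19^× = {x ∈ ℤ_19 : v_19(x) = 0}. Here v_19(62/627) = v_19(num) − v_19(den) = -1; compare against these criteria.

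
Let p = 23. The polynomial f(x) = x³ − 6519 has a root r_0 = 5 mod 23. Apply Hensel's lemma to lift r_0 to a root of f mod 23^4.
r_3 = 92764 (mod 279841)

Hensel: r_{i+1} = r_i − f(r_i)/f′(r_i) mod 23^{i+2}, where f′(x) = 3x². Iterate:
  r_0 = 5 (mod 23)
  r_1 = 189 (mod 529)
  r_2 = 7595 (mod 12167)
  r_3 = 92764 (mod 279841)
Final: r = 92764 with f(r) ≡ 0 mod 23^4.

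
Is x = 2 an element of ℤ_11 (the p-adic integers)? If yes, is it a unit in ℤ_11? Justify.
x ∈ ℤ_11^× (unit); v_11(x) = 0

ℤ_11 = {x ∈ ℚ_11 : v_11(x) ≥ 0} and ℤ_11^× = {x ∈ ℤ_11 : v_11(x) = 0}. Here v_11(2) = v_11(num) − v_11(den) = 0; compare against these criteria.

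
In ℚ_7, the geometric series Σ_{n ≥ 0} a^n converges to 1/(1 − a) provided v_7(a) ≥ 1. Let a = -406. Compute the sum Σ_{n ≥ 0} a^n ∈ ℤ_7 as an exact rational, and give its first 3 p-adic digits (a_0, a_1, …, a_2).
Σ a^n = 1/(1 − a) = 1/407;  first 3 digits = (1, 5, 2)

v_7(a) = 1 ≥ 1, so the series converges in ℤ_7 to 1/(1 − a) = 1/(1 − (-406)) = 1/407. Expand this rational in ℤ_7: compute digits iteratively via d_i = x_i mod 7, x_{i+1} = (x_i − d_i)/7. The first 3 digits are (1, 5, 2).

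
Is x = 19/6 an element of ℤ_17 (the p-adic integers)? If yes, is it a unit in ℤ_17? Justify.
x ∈ ℤ_17^× (unit); v_17(x) = 0

ℤ_17 = {x ∈ ℚ_17 : v_17(x) ≥ 0} and ℤ_17^× = {x ∈ ℤ_17 : v_17(x) = 0}. Here v_17(19/6) = v_17(num) − v_17(den) = 0; compare against these criteria.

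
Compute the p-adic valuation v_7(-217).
v_7(-217) = 1

v_7(n) is the largest exponent k such that 7^k divides n. Factor out: -217 = -7^1 · 31. (Sign doesn't affect v_p.) So v_7(-217) = 1.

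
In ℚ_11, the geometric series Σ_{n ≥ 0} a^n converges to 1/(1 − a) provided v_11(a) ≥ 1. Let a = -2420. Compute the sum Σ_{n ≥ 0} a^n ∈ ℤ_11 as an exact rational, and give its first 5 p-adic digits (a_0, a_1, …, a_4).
Σ a^n = 1/(1 − a) = 1/2421;  first 5 digits = (1, 0, 2, 9, 3)

v_11(a) = 2 ≥ 1, so the series converges in ℤ_11 to 1/(1 − a) = 1/(1 − (-2420)) = 1/2421. Expand this rational in ℤ_11: compute digits iteratively via d_i = x_i mod 11, x_{i+1} = (x_i − d_i)/11. The first 5 digits are (1, 0, 2, 9, 3).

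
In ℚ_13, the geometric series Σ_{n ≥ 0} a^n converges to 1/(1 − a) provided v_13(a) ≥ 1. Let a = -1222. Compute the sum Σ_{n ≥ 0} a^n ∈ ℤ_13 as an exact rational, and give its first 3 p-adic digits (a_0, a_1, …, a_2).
Σ a^n = 1/(1 − a) = 1/1223;  first 3 digits = (1, 10, 1)

v_13(a) = 1 ≥ 1, so the series converges in ℤ_13 to 1/(1 − a) = 1/(1 − (-1222)) = 1/1223. Expand this rational in ℤ_13: compute digits iteratively via d_i = x_i mod 13, x_{i+1} = (x_i − d_i)/13. The first 3 digits are (1, 10, 1).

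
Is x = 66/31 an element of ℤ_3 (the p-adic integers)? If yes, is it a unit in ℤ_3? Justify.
x ∈ ℤ_3 but not a unit; v_3(x) = 1 > 0

ℤ_3 = {x ∈ ℚ_3 : v_3(x) ≥ 0} and ℤ_3^× = {x ∈ ℤ_3 : v_3(x) = 0}. Here v_3(66/31) = v_3(num) − v_3(den) = 1; compare against these criteria.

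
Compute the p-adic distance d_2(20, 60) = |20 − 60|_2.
d_2(20, 60) = 1/8

Step 1 — x − y = 20 − 60 = -40. Step 2 — v_2(-40) = 3 (factor: -40 = −(2^3 · 5); the sign does not affect v_p). Step 3 — |x − y|_2 = 2^{-3} = 1/8.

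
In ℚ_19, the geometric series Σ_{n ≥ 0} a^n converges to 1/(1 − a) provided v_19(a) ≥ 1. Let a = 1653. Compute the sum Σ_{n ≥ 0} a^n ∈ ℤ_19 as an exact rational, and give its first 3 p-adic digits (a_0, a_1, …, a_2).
Σ a^n = 1/(1 − a) = -1/1652;  first 3 digits = (1, 11, 11)

v_19(a) = 1 ≥ 1, so the series converges in ℤ_19 to 1/(1 − a) = 1/(1 − 1653) = -1/1652. Expand this rational in ℤ_19: compute digits iteratively via d_i = x_i mod 19, x_{i+1} = (x_i − d_i)/19. The first 3 digits are (1, 11, 11).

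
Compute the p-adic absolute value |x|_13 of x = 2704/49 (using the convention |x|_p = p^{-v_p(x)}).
|2704/49|_13 = 1/169

Step 1 — compute v_13(x) by factoring powers of 13 out of the numerator and denominator: v_13(2704/49) = 2. Step 2 — apply |x|_p = p^{-v_p(x)} = 13^{-2} = 1/169.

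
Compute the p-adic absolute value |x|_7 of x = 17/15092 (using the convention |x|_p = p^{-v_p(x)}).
|17/15092|_7 = 343

Step 1 — compute v_7(x) by factoring powers of 7 out of the numerator and denominator: v_7(17/15092) = -3. Step 2 — apply |x|_p = p^{-v_p(x)} = 7^{3} = 343.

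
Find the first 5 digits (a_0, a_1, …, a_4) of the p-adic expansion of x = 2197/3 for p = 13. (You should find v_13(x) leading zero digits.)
(a_0, …, a_4) = (0, 0, 0, 9, 8)

v_13(2197/3) = 3, so a_0 = ... = a_2 = 0. Factor out: x = 13^3 · u with u = 1/3 a unit in ℤ_13. Expand u iteratively via a_{v+i} = u_i mod 13, u_{i+1} = (u_i − a_{v+i})/13:
  u_0 = 1/3;  a_3 = 9;  u_1 = (u_0 − 9)/13 = -2/3
  u_1 = -2/3;  a_4 = 8;  u_2 = (u_1 − 8)/13 = -2/3
Digits: (0, 0, 0, 9, 8).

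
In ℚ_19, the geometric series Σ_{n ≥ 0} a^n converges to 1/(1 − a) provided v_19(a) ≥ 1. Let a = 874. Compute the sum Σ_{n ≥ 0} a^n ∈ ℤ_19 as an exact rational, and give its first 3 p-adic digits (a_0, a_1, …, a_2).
Σ a^n = 1/(1 − a) = -1/873;  first 3 digits = (1, 8, 9)

v_19(a) = 1 ≥ 1, so the series converges in ℤ_19 to 1/(1 − a) = 1/(1 − 874) = -1/873. Expand this rational in ℤ_19: compute digits iteratively via d_i = x_i mod 19, x_{i+1} = (x_i − d_i)/19. The first 3 digits are (1, 8, 9).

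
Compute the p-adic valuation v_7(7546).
v_7(7546) = 3

v_7(n) is the largest exponent k such that 7^k divides n. Factor out: 7546 = 7^3 · 22. (Sign doesn't affect v_p.) So v_7(7546) = 3.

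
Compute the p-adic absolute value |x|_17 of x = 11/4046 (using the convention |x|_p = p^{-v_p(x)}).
|11/4046|_17 = 289

Step 1 — compute v_17(x) by factoring powers of 17 out of the numerator and denominator: v_17(11/4046) = -2. Step 2 — apply |x|_p = p^{-v_p(x)} = 17^{2} = 289.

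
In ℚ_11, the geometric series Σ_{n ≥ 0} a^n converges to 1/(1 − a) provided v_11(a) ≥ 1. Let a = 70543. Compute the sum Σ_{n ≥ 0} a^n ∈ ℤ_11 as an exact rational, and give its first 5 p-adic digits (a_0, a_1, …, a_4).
Σ a^n = 1/(1 − a) = -1/70542;  first 5 digits = (1, 0, 0, 9, 4)

v_11(a) = 3 ≥ 1, so the series converges in ℤ_11 to 1/(1 − a) = 1/(1 − 70543) = -1/70542. Expand this rational in ℤ_11: compute digits iteratively via d_i = x_i mod 11, x_{i+1} = (x_i − d_i)/11. The first 5 digits are (1, 0, 0, 9, 4).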